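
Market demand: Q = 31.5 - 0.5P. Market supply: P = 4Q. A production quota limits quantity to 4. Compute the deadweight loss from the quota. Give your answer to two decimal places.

Rewriting demand in inverse form: P = 63 - 2Q.
Unrestricted equilibrium: Q* = (63 - 0)/(2 + 4) = 10.5.
At Q = 4 the demand price is 63 - 2(4) = 55 and the supply price is 0 + 4(4) = 16.
Deadweight loss is the triangle between the curves from 4 to 10.5: (1/2)(55 - 16)(10.5 - 4) = 126.75.

126.75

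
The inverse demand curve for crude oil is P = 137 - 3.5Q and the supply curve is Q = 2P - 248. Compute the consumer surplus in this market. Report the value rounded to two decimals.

Rewriting supply in inverse form: P = 124 + 0.5Q.
Equilibrium: 137 - 3.5Q = 124 + 0.5Q, so Q* = 3.25 and P* = 125.625.
The demand choke price is 137, so CS = (1/2)(Q*)(137 - P*) = (1/2)(3.25)(11.375) = 18.4844.

18.48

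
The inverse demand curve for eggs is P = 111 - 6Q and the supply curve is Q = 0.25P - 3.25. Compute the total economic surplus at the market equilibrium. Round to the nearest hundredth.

480.20

Rewriting supply in inverse form: P = 13 + 4Q.
Setting demand equal to supply, 98 = 10Q, so Q* = 9.8 and P* = 52.2.
CS = (1/2)(9.8)(58.8) = 288.12 and PS = (1/2)(9.8)(39.2) = 192.08, so total surplus = 480.2.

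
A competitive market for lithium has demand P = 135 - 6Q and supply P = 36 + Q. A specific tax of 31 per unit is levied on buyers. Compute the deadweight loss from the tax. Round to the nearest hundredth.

68.64

Without the tax, 135 - 6Q = 36 + Q so Q* = 14.1429 and P* = 50.1429.
A tax on buyers shifts demand down by 31: (135 - 31) - 6Q = 36 + Q, so Q_t = 9.7143. Buyers pay P_b = 76.7143; sellers receive P_s = P_b - 31 = 45.7143.
The welfare triangle lost has base Q* - Q_t = 4.4286 and height t = 31, so DWL = (1/2)(4.4286)(31) = 68.6429.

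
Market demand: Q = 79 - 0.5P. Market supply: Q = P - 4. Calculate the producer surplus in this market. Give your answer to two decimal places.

1317.56

Rewriting demand in inverse form: P = 158 - 2Q.
Rewriting supply in inverse form: P = 4 + Q.
Set 158 - 2Q = 4 + Q, which gives 154 = 3Q, so Q* = 51.3333 and P* = 158 - 2(51.3333) = 55.3333.
PS is the area between P* and the supply curve from 0 to Q*: (1/2)(51.3333)(51.3333) = 1317.5556.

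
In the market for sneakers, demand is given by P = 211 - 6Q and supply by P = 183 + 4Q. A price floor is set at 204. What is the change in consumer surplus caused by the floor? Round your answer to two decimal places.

-19.44

Without the control, 211 - 6Q = 183 + 4Q so Q* = 2.8 and P* = 194.2.
At the floor price 204, quantity demanded is (211 - 204)/6 = 1.1667; demand is the short side, so Q = 1.1667 trades at P = 204.
CS goes from (1/2)(2.8)(16.8) = 23.52 to 4.0833 (computed as (211 - 204)(1.1667) - (1/2)(6)(1.1667)^2), a change of -19.4367.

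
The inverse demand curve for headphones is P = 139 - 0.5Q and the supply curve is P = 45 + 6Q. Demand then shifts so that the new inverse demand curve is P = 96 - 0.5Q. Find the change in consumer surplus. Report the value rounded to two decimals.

Initial equilibrium: Q_0 = 14.4615, P_0 = 131.7692; CS_0 = (1/2)(14.4615)(7.2308) = 52.284, PS_0 = (1/2)(14.4615)(86.7692) = 627.4083.
New equilibrium: 96 - 0.5Q = 45 + 6Q gives Q_1 = 7.8462, P_1 = 92.0769; CS_1 = 15.3905, PS_1 = 184.6864.
Change in consumer surplus = 15.3905 - 52.284 = -36.8935.

-36.89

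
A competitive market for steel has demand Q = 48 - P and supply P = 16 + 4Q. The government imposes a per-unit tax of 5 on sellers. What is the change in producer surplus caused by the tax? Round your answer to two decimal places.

Rewriting demand in inverse form: P = 48 - Q.
Without the tax, 48 - Q = 16 + 4Q so Q* = 6.4 and P* = 41.6.
With the tax, sellers need 5 more per unit: 48 - Q = 16 + 4Q + 5, so Q_t = 5.4. Buyers pay P_b = 42.6; sellers receive P_s = P_b - 5 = 37.6.
Producers lose the trapezoid between P_s and P* out to Q_t plus the triangle from Q_t to Q*: change in PS = 58.32 - 81.92 = -23.6.

-23.60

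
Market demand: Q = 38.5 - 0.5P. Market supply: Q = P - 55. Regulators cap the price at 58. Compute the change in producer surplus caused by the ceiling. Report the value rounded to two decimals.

-22.39

Rewriting demand in inverse form: P = 77 - 2Q.
Rewriting supply in inverse form: P = 55 + Q.
Free-market equilibrium: 77 - 2Q = 55 + Q gives Q* = 7.3333, P* = 62.3333.
At P = 58, sellers supply (58 - 55)/1 = 3 while buyers want more, so the quantity traded is 3 at price 58.
PS goes from (1/2)(7.3333)(7.3333) = 26.8889 to 4.5 (computed as (58 - 55)(3) - (1/2)(1)(3)^2), a change of -22.3889.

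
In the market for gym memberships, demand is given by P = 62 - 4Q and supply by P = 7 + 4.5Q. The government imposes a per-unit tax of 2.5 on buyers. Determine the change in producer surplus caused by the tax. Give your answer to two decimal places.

-8.37

Pre-tax equilibrium: 62 - 4Q = 7 + 4.5Q gives Q* = 6.4706, P* = 36.1176.
A tax on buyers shifts demand down by 2.5: (62 - 2.5) - 4Q = 7 + 4.5Q, so Q_t = 6.1765. Buyers pay P_b = 37.2941; sellers receive P_s = P_b - 2.5 = 34.7941.
PS falls from (1/2)(6.4706)(29.1176) = 94.2042 to (1/2)(6.1765)(27.7941) = 85.8348, a change of -8.3694.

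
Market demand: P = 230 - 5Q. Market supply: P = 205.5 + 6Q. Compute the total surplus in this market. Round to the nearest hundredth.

27.28

Set 230 - 5Q = 205.5 + 6Q, which gives 24.5 = 11Q, so Q* = 2.2273 and P* = 230 - 5(2.2273) = 218.8636.
Total surplus is the full triangle between the curves from 0 to Q*: (1/2)(2.2273)(230 - 205.5) = 27.2841.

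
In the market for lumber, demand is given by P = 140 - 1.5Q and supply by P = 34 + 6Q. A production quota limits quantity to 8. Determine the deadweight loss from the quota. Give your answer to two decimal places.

Without the quota, 140 - 1.5Q = 34 + 6Q gives Q* = 14.1333.
At Q = 8 the demand price is 140 - 1.5(8) = 128 and the supply price is 34 + 6(8) = 82.
Deadweight loss is the triangle between the curves from 8 to 14.1333: (1/2)(128 - 82)(14.1333 - 8) = 141.0667.

141.07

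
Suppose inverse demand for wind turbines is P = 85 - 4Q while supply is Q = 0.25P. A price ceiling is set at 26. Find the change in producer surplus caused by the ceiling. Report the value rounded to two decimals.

-141.28

Rewriting supply in inverse form: P = 4Q.
Without the control, 85 - 4Q = 4Q so Q* = 10.625 and P* = 42.5.
At P = 26, sellers supply (26 - 0)/4 = 6.5 while buyers want more, so the quantity traded is 6.5 at price 26.
PS goes from (1/2)(10.625)(42.5) = 225.7812 to 84.5 (computed as (26 - 0)(6.5) - (1/2)(4)(6.5)^2), a change of -141.2812.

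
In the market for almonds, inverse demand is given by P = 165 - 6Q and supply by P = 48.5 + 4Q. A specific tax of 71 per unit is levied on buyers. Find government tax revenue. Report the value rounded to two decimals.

323.05

Without the tax, 165 - 6Q = 48.5 + 4Q so Q* = 11.65 and P* = 95.1.
A tax on buyers shifts demand down by 71: (165 - 71) - 6Q = 48.5 + 4Q, so Q_t = 4.55. Buyers pay P_b = 137.7; sellers receive P_s = P_b - 71 = 66.7.
Tax revenue = t x Q_t = 71 x 4.55 = 323.05.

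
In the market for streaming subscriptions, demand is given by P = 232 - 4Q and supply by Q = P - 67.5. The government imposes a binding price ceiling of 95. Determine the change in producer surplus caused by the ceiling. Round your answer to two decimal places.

Rewriting supply in inverse form: P = 67.5 + Q.
Without the control, 232 - 4Q = 67.5 + Q so Q* = 32.9 and P* = 100.4.
At the ceiling price 95, quantity supplied is (95 - 67.5)/1 = 27.5; supply is the short side, so Q = 27.5 trades at P = 95.
PS goes from (1/2)(32.9)(32.9) = 541.205 to 378.125 (computed as (95 - 67.5)(27.5) - (1/2)(1)(27.5)^2), a change of -163.08.

-163.08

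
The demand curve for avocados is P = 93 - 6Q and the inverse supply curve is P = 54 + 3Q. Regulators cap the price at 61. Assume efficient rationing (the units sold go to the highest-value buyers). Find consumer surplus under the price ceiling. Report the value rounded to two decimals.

58.33

Without the control, 93 - 6Q = 54 + 3Q so Q* = 4.3333 and P* = 67.
At the ceiling price 61, quantity supplied is (61 - 54)/3 = 2.3333; supply is the short side, so Q = 2.3333 trades at P = 61.
The demand price at Q = 2.3333 is 79. CS is the trapezoid between demand and 61 over [0, 2.3333]: (1/2)[(93 - 61) + (79 - 61)](2.3333) = 58.3333.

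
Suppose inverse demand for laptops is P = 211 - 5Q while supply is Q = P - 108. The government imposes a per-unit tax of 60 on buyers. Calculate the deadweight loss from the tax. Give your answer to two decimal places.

Rewriting supply in inverse form: P = 108 + Q.
Pre-tax equilibrium: 211 - 5Q = 108 + Q gives Q* = 17.1667, P* = 125.1667.
With the tax, buyers' net willingness to pay falls by 60: (211 - 60) - 5Q = 108 + Q, so Q_t = 7.1667. Buyers pay P_b = 175.1667; sellers receive P_s = P_b - 60 = 115.1667.
Deadweight loss is the triangle between the curves from Q_t to Q*: (1/2)(17.1667 - 7.1667)(60) = 300.

300.00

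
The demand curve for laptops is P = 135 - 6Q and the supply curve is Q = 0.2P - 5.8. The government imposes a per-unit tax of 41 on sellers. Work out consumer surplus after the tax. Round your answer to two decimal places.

104.75

Rewriting supply in inverse form: P = 29 + 5Q.
Without the tax, 135 - 6Q = 29 + 5Q so Q* = 9.6364 and P* = 77.1818.
With the tax, sellers need 41 more per unit: 135 - 6Q = 29 + 5Q + 41, so Q_t = 5.9091. Buyers pay P_b = 99.5455; sellers receive P_s = P_b - 41 = 58.5455.
CS = (1/2)(Q_t)(135 - P_b) = (1/2)(5.9091)(35.4545) = 104.7521.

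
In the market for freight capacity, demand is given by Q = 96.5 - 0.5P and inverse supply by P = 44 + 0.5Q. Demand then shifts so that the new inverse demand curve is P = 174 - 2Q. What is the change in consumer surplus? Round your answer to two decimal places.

-848.16

Rewriting demand in inverse form: P = 193 - 2Q.
Initial equilibrium: Q_0 = 59.6, P_0 = 73.8; CS_0 = (1/2)(59.6)(119.2) = 3552.16, PS_0 = (1/2)(59.6)(29.8) = 888.04.
New equilibrium: 174 - 2Q = 44 + 0.5Q gives Q_1 = 52, P_1 = 70; CS_1 = 2704, PS_1 = 676.
Change in consumer surplus = 2704 - 3552.16 = -848.16.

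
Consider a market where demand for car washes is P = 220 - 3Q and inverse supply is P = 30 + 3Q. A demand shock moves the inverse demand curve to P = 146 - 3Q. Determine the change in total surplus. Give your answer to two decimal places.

Initial equilibrium: Q_0 = 31.6667, P_0 = 125; CS_0 = (1/2)(31.6667)(95) = 1504.1667, PS_0 = (1/2)(31.6667)(95) = 1504.1667.
New equilibrium: 146 - 3Q = 30 + 3Q gives Q_1 = 19.3333, P_1 = 88; CS_1 = 560.6667, PS_1 = 560.6667.
Change in total surplus = (560.6667 + 560.6667) - (1504.1667 + 1504.1667) = -1887.

-1887.00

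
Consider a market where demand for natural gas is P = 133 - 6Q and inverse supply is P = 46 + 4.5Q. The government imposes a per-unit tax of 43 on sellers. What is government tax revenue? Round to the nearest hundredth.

Pre-tax equilibrium: 133 - 6Q = 46 + 4.5Q gives Q* = 8.2857, P* = 83.2857.
A tax on sellers shifts supply up by 43: 133 - 6Q = 46 + 4.5Q + 43, so Q_t = 4.1905. Buyers pay P_b = 107.8571; sellers receive P_s = P_b - 43 = 64.8571.
Revenue is the tax times quantity traded: 43 x 4.1905 = 180.1905.

180.19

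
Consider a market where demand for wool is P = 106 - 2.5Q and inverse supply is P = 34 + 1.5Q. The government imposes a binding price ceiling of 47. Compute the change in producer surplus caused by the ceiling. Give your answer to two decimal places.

-186.67

Without the control, 106 - 2.5Q = 34 + 1.5Q so Q* = 18 and P* = 61.
At P = 47, sellers supply (47 - 34)/1.5 = 8.6667 while buyers want more, so the quantity traded is 8.6667 at price 47.
PS goes from (1/2)(18)(27) = 243 to 56.3333 (computed as (47 - 34)(8.6667) - (1/2)(1.5)(8.6667)^2), a change of -186.6667.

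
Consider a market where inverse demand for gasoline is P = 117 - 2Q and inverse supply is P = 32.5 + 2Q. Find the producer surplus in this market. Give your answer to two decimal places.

446.27

Equilibrium: 117 - 2Q = 32.5 + 2Q, so Q* = 21.125 and P* = 74.75.
The supply curve's price intercept is 32.5, so PS = (1/2)(Q*)(P* - 32.5) = (1/2)(21.125)(42.25) = 446.2656.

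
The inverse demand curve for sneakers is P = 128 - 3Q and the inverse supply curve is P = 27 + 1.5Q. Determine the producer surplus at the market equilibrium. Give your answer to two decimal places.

Setting demand equal to supply, 101 = 4.5Q, so Q* = 22.4444 and P* = 60.6667.
PS is the area between P* and the supply curve from 0 to Q*: (1/2)(22.4444)(33.6667) = 377.8148.

377.81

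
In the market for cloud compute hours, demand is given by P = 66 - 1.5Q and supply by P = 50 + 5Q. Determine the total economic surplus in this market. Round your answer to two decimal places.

Setting demand equal to supply, 16 = 6.5Q, so Q* = 2.4615 and P* = 62.3077.
CS = (1/2)(2.4615)(3.6923) = 4.5444 and PS = (1/2)(2.4615)(12.3077) = 15.1479, so total surplus = 19.6923.

19.69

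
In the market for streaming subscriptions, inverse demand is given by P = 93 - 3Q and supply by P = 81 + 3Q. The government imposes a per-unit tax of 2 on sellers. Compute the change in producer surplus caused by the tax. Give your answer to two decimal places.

Without the tax, 93 - 3Q = 81 + 3Q so Q* = 2 and P* = 87.
With the tax, sellers need 2 more per unit: 93 - 3Q = 81 + 3Q + 2, so Q_t = 1.6667. Buyers pay P_b = 88; sellers receive P_s = P_b - 2 = 86.
Producers lose the trapezoid between P_s and P* out to Q_t plus the triangle from Q_t to Q*: change in PS = 4.1667 - 6 = -1.8333.

-1.83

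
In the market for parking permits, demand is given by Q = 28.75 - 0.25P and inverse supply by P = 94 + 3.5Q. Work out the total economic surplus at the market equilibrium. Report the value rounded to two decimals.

Rewriting demand in inverse form: P = 115 - 4Q.
Set 115 - 4Q = 94 + 3.5Q, which gives 21 = 7.5Q, so Q* = 2.8 and P* = 115 - 4(2.8) = 103.8.
Total surplus is the full triangle between the curves from 0 to Q*: (1/2)(2.8)(115 - 94) = 29.4.

29.40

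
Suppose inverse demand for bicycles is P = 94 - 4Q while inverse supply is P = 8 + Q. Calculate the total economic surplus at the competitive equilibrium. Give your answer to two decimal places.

Equilibrium: 94 - 4Q = 8 + Q, so Q* = 17.2 and P* = 25.2.
Total surplus is the full triangle between the curves from 0 to Q*: (1/2)(17.2)(94 - 8) = 739.6.

739.60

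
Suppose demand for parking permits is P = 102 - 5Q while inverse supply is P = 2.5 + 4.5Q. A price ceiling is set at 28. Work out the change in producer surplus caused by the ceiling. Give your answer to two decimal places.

-174.57

Without the control, 102 - 5Q = 2.5 + 4.5Q so Q* = 10.4737 and P* = 49.6316.
At P = 28, sellers supply (28 - 2.5)/4.5 = 5.6667 while buyers want more, so the quantity traded is 5.6667 at price 28.
PS goes from (1/2)(10.4737)(47.1316) = 246.8206 to 72.25 (computed as (28 - 2.5)(5.6667) - (1/2)(4.5)(5.6667)^2), a change of -174.5706.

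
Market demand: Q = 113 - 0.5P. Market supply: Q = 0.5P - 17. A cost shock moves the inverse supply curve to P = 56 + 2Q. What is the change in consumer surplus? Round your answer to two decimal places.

Rewriting demand in inverse form: P = 226 - 2Q.
Rewriting supply in inverse form: P = 34 + 2Q.
Initial equilibrium: Q_0 = 48, P_0 = 130; CS_0 = (1/2)(48)(96) = 2304, PS_0 = (1/2)(48)(96) = 2304.
New equilibrium: 226 - 2Q = 56 + 2Q gives Q_1 = 42.5, P_1 = 141; CS_1 = 1806.25, PS_1 = 1806.25.
Change in consumer surplus = 1806.25 - 2304 = -497.75.

-497.75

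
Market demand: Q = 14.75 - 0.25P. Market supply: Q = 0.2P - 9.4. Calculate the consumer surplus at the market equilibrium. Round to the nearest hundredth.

3.56

Rewriting demand in inverse form: P = 59 - 4Q.
Rewriting supply in inverse form: P = 47 + 5Q.
Setting demand equal to supply, 12 = 9Q, so Q* = 1.3333 and P* = 53.6667.
Consumer surplus is the triangle under demand above P*: (1/2)(1.3333)(59 - 53.6667) = (1/2)(1.3333)(5.3333) = 3.5556.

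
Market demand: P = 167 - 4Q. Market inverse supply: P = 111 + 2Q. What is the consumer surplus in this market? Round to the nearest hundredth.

Equilibrium: 167 - 4Q = 111 + 2Q, so Q* = 9.3333 and P* = 129.6667.
CS is the area between the demand curve and P* from 0 to Q*: (1/2)(9.3333)(37.3333) = 174.2222.

174.22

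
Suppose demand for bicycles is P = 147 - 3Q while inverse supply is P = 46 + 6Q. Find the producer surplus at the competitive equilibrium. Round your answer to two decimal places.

377.81

Equilibrium: 147 - 3Q = 46 + 6Q, so Q* = 11.2222 and P* = 113.3333.
PS is the area between P* and the supply curve from 0 to Q*: (1/2)(11.2222)(67.3333) = 377.8148.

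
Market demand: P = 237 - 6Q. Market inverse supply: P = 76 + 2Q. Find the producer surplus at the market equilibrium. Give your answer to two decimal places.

Equilibrium: 237 - 6Q = 76 + 2Q, so Q* = 20.125 and P* = 116.25.
The supply curve's price intercept is 76, so PS = (1/2)(Q*)(P* - 76) = (1/2)(20.125)(40.25) = 405.0156.

405.02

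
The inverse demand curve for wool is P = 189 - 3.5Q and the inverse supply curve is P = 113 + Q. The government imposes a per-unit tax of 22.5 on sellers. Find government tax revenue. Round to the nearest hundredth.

Pre-tax equilibrium: 189 - 3.5Q = 113 + Q gives Q* = 16.8889, P* = 129.8889.
A tax on sellers shifts supply up by 22.5: 189 - 3.5Q = 113 + Q + 22.5, so Q_t = 11.8889. Buyers pay P_b = 147.3889; sellers receive P_s = P_b - 22.5 = 124.8889.
Revenue is the tax times quantity traded: 22.5 x 11.8889 = 267.5.

267.50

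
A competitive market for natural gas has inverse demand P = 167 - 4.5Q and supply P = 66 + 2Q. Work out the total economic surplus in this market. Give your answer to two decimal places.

Set 167 - 4.5Q = 66 + 2Q, which gives 101 = 6.5Q, so Q* = 15.5385 and P* = 167 - 4.5(15.5385) = 97.0769.
Total surplus is the full triangle between the curves from 0 to Q*: (1/2)(15.5385)(167 - 66) = 784.6923.

784.69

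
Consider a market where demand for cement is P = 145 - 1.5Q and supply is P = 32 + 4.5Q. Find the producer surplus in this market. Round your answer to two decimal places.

Setting demand equal to supply, 113 = 6Q, so Q* = 18.8333 and P* = 116.75.
Producer surplus is the triangle above supply below P*: (1/2)(18.8333)(116.75 - 32) = (1/2)(18.8333)(84.75) = 798.0625.

798.06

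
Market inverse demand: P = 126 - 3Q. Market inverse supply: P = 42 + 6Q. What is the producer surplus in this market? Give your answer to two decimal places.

261.33

Set 126 - 3Q = 42 + 6Q, which gives 84 = 9Q, so Q* = 9.3333 and P* = 126 - 3(9.3333) = 98.
The supply curve's price intercept is 42, so PS = (1/2)(Q*)(P* - 42) = (1/2)(9.3333)(56) = 261.3333.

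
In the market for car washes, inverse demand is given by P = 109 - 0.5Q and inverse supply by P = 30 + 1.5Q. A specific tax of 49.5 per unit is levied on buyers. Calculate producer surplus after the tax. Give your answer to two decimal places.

163.17

Without the tax, 109 - 0.5Q = 30 + 1.5Q so Q* = 39.5 and P* = 89.25.
A tax on buyers shifts demand down by 49.5: (109 - 49.5) - 0.5Q = 30 + 1.5Q, so Q_t = 14.75. Buyers pay P_b = 101.625; sellers receive P_s = P_b - 49.5 = 52.125.
PS = (1/2)(Q_t)(P_s - 30) = (1/2)(14.75)(22.125) = 163.1719.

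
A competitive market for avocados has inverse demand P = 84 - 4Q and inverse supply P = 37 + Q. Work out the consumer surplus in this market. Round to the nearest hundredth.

176.72

Set 84 - 4Q = 37 + Q, which gives 47 = 5Q, so Q* = 9.4 and P* = 84 - 4(9.4) = 46.4.
Consumer surplus is the triangle under demand above P*: (1/2)(9.4)(84 - 46.4) = (1/2)(9.4)(37.6) = 176.72.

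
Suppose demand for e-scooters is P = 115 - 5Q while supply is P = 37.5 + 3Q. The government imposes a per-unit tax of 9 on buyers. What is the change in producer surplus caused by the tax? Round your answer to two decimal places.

Without the tax, 115 - 5Q = 37.5 + 3Q so Q* = 9.6875 and P* = 66.5625.
With the tax, buyers' net willingness to pay falls by 9: (115 - 9) - 5Q = 37.5 + 3Q, so Q_t = 8.5625. Buyers pay P_b = 72.1875; sellers receive P_s = P_b - 9 = 63.1875.
PS falls from (1/2)(9.6875)(29.0625) = 140.7715 to (1/2)(8.5625)(25.6875) = 109.9746, a change of -30.7969.

-30.80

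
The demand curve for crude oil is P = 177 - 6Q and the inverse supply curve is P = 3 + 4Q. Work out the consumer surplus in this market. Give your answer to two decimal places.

Set 177 - 6Q = 3 + 4Q, which gives 174 = 10Q, so Q* = 17.4 and P* = 177 - 6(17.4) = 72.6.
CS is the area between the demand curve and P* from 0 to Q*: (1/2)(17.4)(104.4) = 908.28.

908.28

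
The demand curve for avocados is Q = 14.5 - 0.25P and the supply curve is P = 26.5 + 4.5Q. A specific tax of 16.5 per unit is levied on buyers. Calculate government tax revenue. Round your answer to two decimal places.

29.12

Rewriting demand in inverse form: P = 58 - 4Q.
Without the tax, 58 - 4Q = 26.5 + 4.5Q so Q* = 3.7059 and P* = 43.1765.
With the tax, buyers' net willingness to pay falls by 16.5: (58 - 16.5) - 4Q = 26.5 + 4.5Q, so Q_t = 1.7647. Buyers pay P_b = 50.9412; sellers receive P_s = P_b - 16.5 = 34.4412.
Revenue is the tax times quantity traded: 16.5 x 1.7647 = 29.1176.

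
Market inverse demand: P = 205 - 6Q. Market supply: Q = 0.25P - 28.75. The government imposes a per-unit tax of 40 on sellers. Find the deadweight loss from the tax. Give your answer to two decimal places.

Rewriting supply in inverse form: P = 115 + 4Q.
Without the tax, 205 - 6Q = 115 + 4Q so Q* = 9 and P* = 151.
With the tax, sellers need 40 more per unit: 205 - 6Q = 115 + 4Q + 40, so Q_t = 5. Buyers pay P_b = 175; sellers receive P_s = P_b - 40 = 135.
Deadweight loss is the triangle between the curves from Q_t to Q*: (1/2)(9 - 5)(40) = 80.

80.00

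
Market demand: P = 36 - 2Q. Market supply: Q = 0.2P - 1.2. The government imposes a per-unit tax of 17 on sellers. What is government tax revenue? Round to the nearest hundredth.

Rewriting supply in inverse form: P = 6 + 5Q.
Without the tax, 36 - 2Q = 6 + 5Q so Q* = 4.2857 and P* = 27.4286.
A tax on sellers shifts supply up by 17: 36 - 2Q = 6 + 5Q + 17, so Q_t = 1.8571. Buyers pay P_b = 32.2857; sellers receive P_s = P_b - 17 = 15.2857.
Revenue is the tax times quantity traded: 17 x 1.8571 = 31.5714.

31.57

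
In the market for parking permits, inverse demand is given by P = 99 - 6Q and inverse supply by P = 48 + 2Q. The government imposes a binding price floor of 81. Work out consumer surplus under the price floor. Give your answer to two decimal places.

Without the control, 99 - 6Q = 48 + 2Q so Q* = 6.375 and P* = 60.75.
At the floor price 81, quantity demanded is (99 - 81)/6 = 3; demand is the short side, so Q = 3 trades at P = 81.
CS is the triangle under demand above 81: (1/2)(3)(99 - 81) = 27.

27.00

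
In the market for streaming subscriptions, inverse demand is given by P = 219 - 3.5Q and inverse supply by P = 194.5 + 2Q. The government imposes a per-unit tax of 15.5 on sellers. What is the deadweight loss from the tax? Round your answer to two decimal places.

21.84

Without the tax, 219 - 3.5Q = 194.5 + 2Q so Q* = 4.4545 and P* = 203.4091.
With the tax, sellers need 15.5 more per unit: 219 - 3.5Q = 194.5 + 2Q + 15.5, so Q_t = 1.6364. Buyers pay P_b = 213.2727; sellers receive P_s = P_b - 15.5 = 197.7727.
The welfare triangle lost has base Q* - Q_t = 2.8182 and height t = 15.5, so DWL = (1/2)(2.8182)(15.5) = 21.8409.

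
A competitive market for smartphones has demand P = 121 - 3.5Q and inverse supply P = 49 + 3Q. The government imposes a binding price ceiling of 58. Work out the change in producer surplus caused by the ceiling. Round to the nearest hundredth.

-170.55

Free-market equilibrium: 121 - 3.5Q = 49 + 3Q gives Q* = 11.0769, P* = 82.2308.
At the ceiling price 58, quantity supplied is (58 - 49)/3 = 3; supply is the short side, so Q = 3 trades at P = 58.
PS goes from (1/2)(11.0769)(33.2308) = 184.0473 to 13.5 (computed as (58 - 49)(3) - (1/2)(3)(3)^2), a change of -170.5473.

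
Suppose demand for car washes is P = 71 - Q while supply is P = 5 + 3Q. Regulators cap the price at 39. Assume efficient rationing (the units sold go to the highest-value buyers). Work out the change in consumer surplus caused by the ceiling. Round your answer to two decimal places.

162.32

Without the control, 71 - Q = 5 + 3Q so Q* = 16.5 and P* = 54.5.
At P = 39, sellers supply (39 - 5)/3 = 11.3333 while buyers want more, so the quantity traded is 11.3333 at price 39.
CS goes from (1/2)(16.5)(16.5) = 136.125 to 298.4444 (computed as (71 - 39)(11.3333) - (1/2)(1)(11.3333)^2), a change of 162.3194.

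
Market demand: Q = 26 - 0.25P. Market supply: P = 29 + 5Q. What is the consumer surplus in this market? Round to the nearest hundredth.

138.89

Rewriting demand in inverse form: P = 104 - 4Q.
Set 104 - 4Q = 29 + 5Q, which gives 75 = 9Q, so Q* = 8.3333 and P* = 104 - 4(8.3333) = 70.6667.
The demand choke price is 104, so CS = (1/2)(Q*)(104 - P*) = (1/2)(8.3333)(33.3333) = 138.8889.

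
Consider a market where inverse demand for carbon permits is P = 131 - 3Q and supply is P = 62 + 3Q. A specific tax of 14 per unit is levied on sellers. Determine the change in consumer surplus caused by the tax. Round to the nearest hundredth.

-72.33

Without the tax, 131 - 3Q = 62 + 3Q so Q* = 11.5 and P* = 96.5.
A tax on sellers shifts supply up by 14: 131 - 3Q = 62 + 3Q + 14, so Q_t = 9.1667. Buyers pay P_b = 103.5; sellers receive P_s = P_b - 14 = 89.5.
Consumers lose the trapezoid between P* and P_b out to Q_t plus the triangle from Q_t to Q*: change in CS = 126.0417 - 198.375 = -72.3333.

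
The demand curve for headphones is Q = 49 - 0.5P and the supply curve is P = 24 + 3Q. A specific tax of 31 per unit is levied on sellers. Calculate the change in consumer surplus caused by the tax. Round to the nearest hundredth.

Rewriting demand in inverse form: P = 98 - 2Q.
Without the tax, 98 - 2Q = 24 + 3Q so Q* = 14.8 and P* = 68.4.
A tax on sellers shifts supply up by 31: 98 - 2Q = 24 + 3Q + 31, so Q_t = 8.6. Buyers pay P_b = 80.8; sellers receive P_s = P_b - 31 = 49.8.
CS falls from (1/2)(14.8)(29.6) = 219.04 to (1/2)(8.6)(17.2) = 73.96, a change of -145.08.

-145.08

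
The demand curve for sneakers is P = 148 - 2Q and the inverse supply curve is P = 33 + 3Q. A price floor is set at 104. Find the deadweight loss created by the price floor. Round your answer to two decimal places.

2.50

Without the control, 148 - 2Q = 33 + 3Q so Q* = 23 and P* = 102.
At the floor price 104, quantity demanded is (148 - 104)/2 = 22; demand is the short side, so Q = 22 trades at P = 104.
The lost-trades triangle has base Q* - 22 = 1 and height equal to the gap between the curves at Q = 22, which is 104 - 99 = 5. DWL = (1/2)(1)(5) = 2.5.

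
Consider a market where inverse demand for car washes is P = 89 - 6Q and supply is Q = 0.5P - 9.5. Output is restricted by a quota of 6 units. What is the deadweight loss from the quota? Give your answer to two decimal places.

30.25

Rewriting supply in inverse form: P = 19 + 2Q.
Unrestricted equilibrium: Q* = (89 - 19)/(6 + 2) = 8.75.
At Q = 6 the demand price is 89 - 6(6) = 53 and the supply price is 19 + 2(6) = 31.
DWL = (1/2)(gap between curves at 6) x (Q* - 6) = (1/2)(22)(2.75) = 30.25.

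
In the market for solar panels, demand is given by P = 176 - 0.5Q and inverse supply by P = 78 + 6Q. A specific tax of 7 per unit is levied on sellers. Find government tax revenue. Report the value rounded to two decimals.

Pre-tax equilibrium: 176 - 0.5Q = 78 + 6Q gives Q* = 15.0769, P* = 168.4615.
With the tax, sellers need 7 more per unit: 176 - 0.5Q = 78 + 6Q + 7, so Q_t = 14. Buyers pay P_b = 169; sellers receive P_s = P_b - 7 = 162.
Tax revenue = t x Q_t = 7 x 14 = 98.

98.00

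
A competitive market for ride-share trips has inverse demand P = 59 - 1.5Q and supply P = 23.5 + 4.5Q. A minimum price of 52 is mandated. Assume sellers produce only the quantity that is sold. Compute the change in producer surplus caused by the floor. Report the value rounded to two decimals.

Without the control, 59 - 1.5Q = 23.5 + 4.5Q so Q* = 5.9167 and P* = 50.125.
At the floor price 52, quantity demanded is (59 - 52)/1.5 = 4.6667; demand is the short side, so Q = 4.6667 trades at P = 52.
PS goes from (1/2)(5.9167)(26.625) = 78.7656 to 84 (computed as (52 - 23.5)(4.6667) - (1/2)(4.5)(4.6667)^2), a change of 5.2344.

5.23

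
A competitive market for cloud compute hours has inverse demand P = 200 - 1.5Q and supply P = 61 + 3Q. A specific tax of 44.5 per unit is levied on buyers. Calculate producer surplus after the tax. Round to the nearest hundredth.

Without the tax, 200 - 1.5Q = 61 + 3Q so Q* = 30.8889 and P* = 153.6667.
A tax on buyers shifts demand down by 44.5: (200 - 44.5) - 1.5Q = 61 + 3Q, so Q_t = 21. Buyers pay P_b = 168.5; sellers receive P_s = P_b - 44.5 = 124.
Producer surplus is the triangle above supply below P_s: (1/2)(21)(124 - 61) = 661.5.

661.50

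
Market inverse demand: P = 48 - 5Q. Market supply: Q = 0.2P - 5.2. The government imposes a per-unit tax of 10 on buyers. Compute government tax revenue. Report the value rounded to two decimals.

12.00

Rewriting supply in inverse form: P = 26 + 5Q.
Without the tax, 48 - 5Q = 26 + 5Q so Q* = 2.2 and P* = 37.
A tax on buyers shifts demand down by 10: (48 - 10) - 5Q = 26 + 5Q, so Q_t = 1.2. Buyers pay P_b = 42; sellers receive P_s = P_b - 10 = 32.
Revenue is the tax times quantity traded: 10 x 1.2 = 12.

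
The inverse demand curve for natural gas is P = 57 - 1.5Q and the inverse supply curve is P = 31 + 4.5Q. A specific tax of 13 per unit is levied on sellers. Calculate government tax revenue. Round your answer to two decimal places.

28.17

Pre-tax equilibrium: 57 - 1.5Q = 31 + 4.5Q gives Q* = 4.3333, P* = 50.5.
With the tax, sellers need 13 more per unit: 57 - 1.5Q = 31 + 4.5Q + 13, so Q_t = 2.1667. Buyers pay P_b = 53.75; sellers receive P_s = P_b - 13 = 40.75.
Revenue is the tax times quantity traded: 13 x 2.1667 = 28.1667.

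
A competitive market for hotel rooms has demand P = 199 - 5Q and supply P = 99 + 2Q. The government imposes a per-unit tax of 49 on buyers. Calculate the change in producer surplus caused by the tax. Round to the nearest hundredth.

Without the tax, 199 - 5Q = 99 + 2Q so Q* = 14.2857 and P* = 127.5714.
A tax on buyers shifts demand down by 49: (199 - 49) - 5Q = 99 + 2Q, so Q_t = 7.2857. Buyers pay P_b = 162.5714; sellers receive P_s = P_b - 49 = 113.5714.
Producers lose the trapezoid between P_s and P* out to Q_t plus the triangle from Q_t to Q*: change in PS = 53.0816 - 204.0816 = -151.

-151.00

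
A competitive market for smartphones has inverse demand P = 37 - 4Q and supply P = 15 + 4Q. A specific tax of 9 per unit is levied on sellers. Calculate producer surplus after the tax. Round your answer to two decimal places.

Pre-tax equilibrium: 37 - 4Q = 15 + 4Q gives Q* = 2.75, P* = 26.
With the tax, sellers need 9 more per unit: 37 - 4Q = 15 + 4Q + 9, so Q_t = 1.625. Buyers pay P_b = 30.5; sellers receive P_s = P_b - 9 = 21.5.
PS = (1/2)(Q_t)(P_s - 15) = (1/2)(1.625)(6.5) = 5.2812.

5.28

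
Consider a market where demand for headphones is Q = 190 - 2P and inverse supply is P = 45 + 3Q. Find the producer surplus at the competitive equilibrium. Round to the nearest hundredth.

306.12

Rewriting demand in inverse form: P = 95 - 0.5Q.
Setting demand equal to supply, 50 = 3.5Q, so Q* = 14.2857 and P* = 87.8571.
PS is the area between P* and the supply curve from 0 to Q*: (1/2)(14.2857)(42.8571) = 306.1224.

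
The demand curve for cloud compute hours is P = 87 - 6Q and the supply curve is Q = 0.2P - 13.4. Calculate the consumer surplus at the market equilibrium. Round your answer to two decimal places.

Rewriting supply in inverse form: P = 67 + 5Q.
Setting demand equal to supply, 20 = 11Q, so Q* = 1.8182 and P* = 76.0909.
CS is the area between the demand curve and P* from 0 to Q*: (1/2)(1.8182)(10.9091) = 9.9174.

9.92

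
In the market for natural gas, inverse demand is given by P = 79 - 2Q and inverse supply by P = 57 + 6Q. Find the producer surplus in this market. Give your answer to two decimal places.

22.69

Equilibrium: 79 - 2Q = 57 + 6Q, so Q* = 2.75 and P* = 73.5.
PS is the area between P* and the supply curve from 0 to Q*: (1/2)(2.75)(16.5) = 22.6875.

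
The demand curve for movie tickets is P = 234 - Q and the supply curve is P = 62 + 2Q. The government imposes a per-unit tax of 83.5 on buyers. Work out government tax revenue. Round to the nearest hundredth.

2463.25

Pre-tax equilibrium: 234 - Q = 62 + 2Q gives Q* = 57.3333, P* = 176.6667.
With the tax, buyers' net willingness to pay falls by 83.5: (234 - 83.5) - Q = 62 + 2Q, so Q_t = 29.5. Buyers pay P_b = 204.5; sellers receive P_s = P_b - 83.5 = 121.
Tax revenue = t x Q_t = 83.5 x 29.5 = 2463.25.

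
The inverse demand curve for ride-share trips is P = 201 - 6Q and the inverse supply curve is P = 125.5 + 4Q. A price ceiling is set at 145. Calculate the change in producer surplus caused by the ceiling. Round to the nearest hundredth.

-66.47

Free-market equilibrium: 201 - 6Q = 125.5 + 4Q gives Q* = 7.55, P* = 155.7.
At the ceiling price 145, quantity supplied is (145 - 125.5)/4 = 4.875; supply is the short side, so Q = 4.875 trades at P = 145.
PS goes from (1/2)(7.55)(30.2) = 114.005 to 47.5312 (computed as (145 - 125.5)(4.875) - (1/2)(4)(4.875)^2), a change of -66.4737.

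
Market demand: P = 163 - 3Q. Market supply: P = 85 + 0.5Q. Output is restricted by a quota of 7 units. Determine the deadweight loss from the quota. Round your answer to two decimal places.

408.89

Without the quota, 163 - 3Q = 85 + 0.5Q gives Q* = 22.2857.
At Q = 7 the demand price is 163 - 3(7) = 142 and the supply price is 85 + 0.5(7) = 88.5.
DWL = (1/2)(gap between curves at 7) x (Q* - 7) = (1/2)(53.5)(15.2857) = 408.8929.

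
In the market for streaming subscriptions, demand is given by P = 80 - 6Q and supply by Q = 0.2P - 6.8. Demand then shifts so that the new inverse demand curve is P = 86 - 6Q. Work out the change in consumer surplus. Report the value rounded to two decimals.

14.58

Rewriting supply in inverse form: P = 34 + 5Q.
Initial equilibrium: Q_0 = 4.1818, P_0 = 54.9091; CS_0 = (1/2)(4.1818)(25.0909) = 52.4628, PS_0 = (1/2)(4.1818)(20.9091) = 43.719.
New equilibrium: 86 - 6Q = 34 + 5Q gives Q_1 = 4.7273, P_1 = 57.6364; CS_1 = 67.0413, PS_1 = 55.8678.
Change in consumer surplus = 67.0413 - 52.4628 = 14.5785.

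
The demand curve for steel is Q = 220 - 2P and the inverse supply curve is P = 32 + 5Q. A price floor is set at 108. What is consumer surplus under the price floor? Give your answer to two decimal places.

4.00

Rewriting demand in inverse form: P = 110 - 0.5Q.
Free-market equilibrium: 110 - 0.5Q = 32 + 5Q gives Q* = 14.1818, P* = 102.9091.
At the floor price 108, quantity demanded is (110 - 108)/0.5 = 4; demand is the short side, so Q = 4 trades at P = 108.
CS is the triangle under demand above 108: (1/2)(4)(110 - 108) = 4.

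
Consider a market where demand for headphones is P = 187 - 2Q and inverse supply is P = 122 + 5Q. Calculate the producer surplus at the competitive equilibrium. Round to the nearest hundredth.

215.56

Set 187 - 2Q = 122 + 5Q, which gives 65 = 7Q, so Q* = 9.2857 and P* = 187 - 2(9.2857) = 168.4286.
PS is the area between P* and the supply curve from 0 to Q*: (1/2)(9.2857)(46.4286) = 215.5612.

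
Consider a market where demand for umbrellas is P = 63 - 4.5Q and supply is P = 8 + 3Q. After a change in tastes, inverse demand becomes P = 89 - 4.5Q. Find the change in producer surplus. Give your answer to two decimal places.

94.29

Initial equilibrium: Q_0 = 7.3333, P_0 = 30; CS_0 = (1/2)(7.3333)(33) = 121, PS_0 = (1/2)(7.3333)(22) = 80.6667.
New equilibrium: 89 - 4.5Q = 8 + 3Q gives Q_1 = 10.8, P_1 = 40.4; CS_1 = 262.44, PS_1 = 174.96.
Change in producer surplus = 174.96 - 80.6667 = 94.2933.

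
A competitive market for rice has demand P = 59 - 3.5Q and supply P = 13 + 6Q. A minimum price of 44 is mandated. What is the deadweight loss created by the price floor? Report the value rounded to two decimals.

1.47

Without the control, 59 - 3.5Q = 13 + 6Q so Q* = 4.8421 and P* = 42.0526.
At P = 44, buyers demand (59 - 44)/3.5 = 4.2857 while sellers would supply more, so the quantity traded is 4.2857 at price 44.
At Q = 4.2857 the demand price is 44 and the supply price is 38.7143. Deadweight loss is the triangle between the curves from 4.2857 to 4.8421: (1/2)(44 - 38.7143)(4.8421 - 4.2857) = 1.4705.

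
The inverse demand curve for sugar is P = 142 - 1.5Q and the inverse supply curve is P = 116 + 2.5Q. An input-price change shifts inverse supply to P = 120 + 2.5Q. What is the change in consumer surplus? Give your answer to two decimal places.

Initial equilibrium: Q_0 = 6.5, P_0 = 132.25; CS_0 = (1/2)(6.5)(9.75) = 31.6875, PS_0 = (1/2)(6.5)(16.25) = 52.8125.
New equilibrium: 142 - 1.5Q = 120 + 2.5Q gives Q_1 = 5.5, P_1 = 133.75; CS_1 = 22.6875, PS_1 = 37.8125.
Change in consumer surplus = 22.6875 - 31.6875 = -9.

-9.00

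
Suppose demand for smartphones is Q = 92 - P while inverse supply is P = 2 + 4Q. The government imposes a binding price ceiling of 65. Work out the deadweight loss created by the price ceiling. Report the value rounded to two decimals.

Rewriting demand in inverse form: P = 92 - Q.
Without the control, 92 - Q = 2 + 4Q so Q* = 18 and P* = 74.
At P = 65, sellers supply (65 - 2)/4 = 15.75 while buyers want more, so the quantity traded is 15.75 at price 65.
At Q = 15.75 the demand price is 76.25 and the supply price is 65. Deadweight loss is the triangle between the curves from 15.75 to 18: (1/2)(76.25 - 65)(18 - 15.75) = 12.6562.

12.66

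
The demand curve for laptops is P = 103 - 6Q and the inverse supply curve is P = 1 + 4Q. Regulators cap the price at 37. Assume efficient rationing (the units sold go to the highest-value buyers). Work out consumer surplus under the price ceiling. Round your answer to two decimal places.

351.00

Without the control, 103 - 6Q = 1 + 4Q so Q* = 10.2 and P* = 41.8.
At the ceiling price 37, quantity supplied is (37 - 1)/4 = 9; supply is the short side, so Q = 9 trades at P = 37.
The demand price at Q = 9 is 49. CS is the trapezoid between demand and 37 over [0, 9]: (1/2)[(103 - 37) + (49 - 37)](9) = 351.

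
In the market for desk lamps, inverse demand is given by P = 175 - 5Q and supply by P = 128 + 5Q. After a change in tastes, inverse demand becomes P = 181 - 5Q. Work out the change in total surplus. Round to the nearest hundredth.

30.00

Initial equilibrium: Q_0 = 4.7, P_0 = 151.5; CS_0 = (1/2)(4.7)(23.5) = 55.225, PS_0 = (1/2)(4.7)(23.5) = 55.225.
New equilibrium: 181 - 5Q = 128 + 5Q gives Q_1 = 5.3, P_1 = 154.5; CS_1 = 70.225, PS_1 = 70.225.
Change in total surplus = (70.225 + 70.225) - (55.225 + 55.225) = 30.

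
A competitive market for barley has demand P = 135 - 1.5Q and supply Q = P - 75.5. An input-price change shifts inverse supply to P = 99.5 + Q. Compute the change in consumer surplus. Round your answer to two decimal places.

-273.60

Rewriting supply in inverse form: P = 75.5 + Q.
Initial equilibrium: Q_0 = 23.8, P_0 = 99.3; CS_0 = (1/2)(23.8)(35.7) = 424.83, PS_0 = (1/2)(23.8)(23.8) = 283.22.
New equilibrium: 135 - 1.5Q = 99.5 + Q gives Q_1 = 14.2, P_1 = 113.7; CS_1 = 151.23, PS_1 = 100.82.
Change in consumer surplus = 151.23 - 424.83 = -273.6.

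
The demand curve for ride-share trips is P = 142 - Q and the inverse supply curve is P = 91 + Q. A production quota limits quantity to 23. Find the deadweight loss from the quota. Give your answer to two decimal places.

6.25

Without the quota, 142 - Q = 91 + Q gives Q* = 25.5.
At Q = 23 the demand price is 142 - (23) = 119 and the supply price is 91 + (23) = 114.
Deadweight loss is the triangle between the curves from 23 to 25.5: (1/2)(119 - 114)(25.5 - 23) = 6.25.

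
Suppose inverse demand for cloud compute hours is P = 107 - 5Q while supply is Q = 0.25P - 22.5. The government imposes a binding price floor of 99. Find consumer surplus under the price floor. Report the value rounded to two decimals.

6.40

Rewriting supply in inverse form: P = 90 + 4Q.
Free-market equilibrium: 107 - 5Q = 90 + 4Q gives Q* = 1.8889, P* = 97.5556.
At P = 99, buyers demand (107 - 99)/5 = 1.6 while sellers would supply more, so the quantity traded is 1.6 at price 99.
CS is the triangle under demand above 99: (1/2)(1.6)(107 - 99) = 6.4.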